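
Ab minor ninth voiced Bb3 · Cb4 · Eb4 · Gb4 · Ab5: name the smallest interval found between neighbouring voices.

minor 2nd

Adjacent intervals: Bb3→Cb4 = minor second; Cb4→Eb4 = major third; Eb4→Gb4 = minor third; Gb4→Ab5 = major ninth.
The smallest is Bb3 to Cb4, a minor second (1 semitone).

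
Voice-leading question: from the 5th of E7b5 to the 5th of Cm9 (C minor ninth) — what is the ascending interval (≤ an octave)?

E7b5 has B♭ as its 5th, and Cm9 (C minor ninth) has G as its 5th.
Counting 6 letters and 9 half steps from B♭ gives a major sixth.

major 6th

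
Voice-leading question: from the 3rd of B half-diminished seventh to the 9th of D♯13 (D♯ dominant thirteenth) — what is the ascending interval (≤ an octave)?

augmented second

The 3rd of B half-diminished seventh is D; the 9th of D♯13 (D♯ dominant thirteenth) is E♯.
From D to E♯: 3 semitones over a second = augmented.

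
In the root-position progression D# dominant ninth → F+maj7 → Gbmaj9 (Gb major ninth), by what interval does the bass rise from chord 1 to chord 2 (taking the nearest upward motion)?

diminished 3rd

The roots are D# and F.
D# up to F is 2 semitones, a whole step narrower than a major third, so the interval is diminished.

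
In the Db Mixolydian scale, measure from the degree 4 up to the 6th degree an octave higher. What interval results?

The scale runs Db Eb F Gb Ab Bb Cb.
Degree 4 = Gb; degree 6 (up an octave) = Bb.
From Gb to Bb is 16 semitones, exactly the major tenth.

major tenth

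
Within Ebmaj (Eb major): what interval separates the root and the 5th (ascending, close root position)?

Eb (Eb major): Eb, G, Bb.
So we need the interval from Eb up to Bb.
From Eb to Bb is 7 semitones, exactly the perfect fifth.

perfect fifth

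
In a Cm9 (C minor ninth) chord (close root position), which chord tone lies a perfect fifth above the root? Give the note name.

G

Cmin9 is spelled C, Eb, G, Bb, D.
The root is C. A perfect fifth above C is G.
G is the chord's 5th.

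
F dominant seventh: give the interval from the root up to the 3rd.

major third

Spelling the chord: F-A-C-Eb.
The root is F and the 3rd is A.
From F to A is 4 semitones, exactly the major third.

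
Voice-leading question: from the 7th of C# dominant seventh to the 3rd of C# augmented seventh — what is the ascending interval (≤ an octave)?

C# dominant seventh has B as its 7th, and C# augmented seventh has E# as its 3rd.
From B to E#: 6 semitones over a fourth = augmented.

A4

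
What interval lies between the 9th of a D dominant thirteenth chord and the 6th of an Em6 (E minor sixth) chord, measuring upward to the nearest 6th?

major 6th

D dominant thirteenth has E as its 9th, and Em6 (E minor sixth) has C♯ as its 6th.
From E to C♯ is 9 semitones, exactly the major sixth.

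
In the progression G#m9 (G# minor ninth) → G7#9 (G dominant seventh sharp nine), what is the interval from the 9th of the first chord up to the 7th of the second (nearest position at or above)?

diminished sixth

G#m9 (G# minor ninth) has A# as its 9th, and G7#9 (G dominant seventh sharp nine) has F as its 7th.
6 letter names make it a sixth; at 7 semitones (a whole step narrower than major) the quality is diminished.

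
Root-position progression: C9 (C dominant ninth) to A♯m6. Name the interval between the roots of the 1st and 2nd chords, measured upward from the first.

The roots are C and A♯.
From C to A♯: 10 semitones over a sixth = augmented.

augmented sixth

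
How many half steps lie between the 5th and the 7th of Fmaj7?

FM7 (F major seventh) is spelled F–A–C–E.
C to E is a major third: 4 semitones.

4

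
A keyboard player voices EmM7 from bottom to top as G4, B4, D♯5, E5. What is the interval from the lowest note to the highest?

The outer voices are G4 and E5.
From G to E is 9 semitones, exactly the major sixth.

major sixth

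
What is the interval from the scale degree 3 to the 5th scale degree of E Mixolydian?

E mixolydian: E F♯ G♯ A B C♯ D.
So we need the interval from G♯ up to B.
3 letter names make it a third; at 3 semitones (a half step narrower than major) the quality is minor.

minor third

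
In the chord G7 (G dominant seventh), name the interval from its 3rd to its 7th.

diminished 5th

The chord tones of G7 are G–B–D–F.
So we need the interval from B up to F.
B up to F is 6 semitones, a half step narrower than a perfect fifth, so the interval is diminished.
This 3–7 tritone is the characteristic tension at the heart of the dominant sound.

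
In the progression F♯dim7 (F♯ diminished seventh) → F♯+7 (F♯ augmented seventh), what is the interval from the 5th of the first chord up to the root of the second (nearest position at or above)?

augmented fourth

The 5th of F♯dim7 (F♯ diminished seventh) is C; the root of F♯+7 (F♯ augmented seventh) is F♯.
C up to F♯ is 6 semitones, a half step wider than a perfect fourth, so the interval is augmented.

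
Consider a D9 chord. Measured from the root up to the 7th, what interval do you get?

minor 7th

The chord tones of D9 (D dominant ninth) are D-F♯-A-C-E.
That puts D below C.
From D to C: 10 semitones over a seventh = minor.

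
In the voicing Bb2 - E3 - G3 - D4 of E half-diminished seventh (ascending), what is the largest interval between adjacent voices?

Adjacent intervals: Bb2→E3 = augmented fourth; E3→G3 = minor third; G3→D4 = perfect fifth.
The largest is G3 to D4, a perfect fifth (7 semitones).

perfect fifth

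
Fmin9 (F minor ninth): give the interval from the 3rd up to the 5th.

F minor ninth: F–A♭–C–E♭–G.
That puts A♭ below C.
A♭ up to C spans 3 letter names and 4 semitones — a major third.

major 3rd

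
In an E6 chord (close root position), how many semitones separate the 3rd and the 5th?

E6 (E major sixth) is spelled E, G#, B, C#.
G# to B is a minor third: 3 semitones.

3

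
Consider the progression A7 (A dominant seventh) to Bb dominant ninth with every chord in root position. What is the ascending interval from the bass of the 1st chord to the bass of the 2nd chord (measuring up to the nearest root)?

The roots are A and Bb.
From A to Bb: 1 semitone over a second = minor.

minor second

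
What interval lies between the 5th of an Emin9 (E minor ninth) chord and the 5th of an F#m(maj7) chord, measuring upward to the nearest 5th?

Emin9 (E minor ninth) has B as its 5th, and F#m(maj7) has C# as its 5th.
Counting 2 letters and 2 half steps from B gives a major second.

M2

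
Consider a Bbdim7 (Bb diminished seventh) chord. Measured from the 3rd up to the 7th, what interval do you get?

d5

The chord tones of Bbdim7 are Bb Db Fb Abb.
The 3rd is Db and the 7th is Abb.
From Db to Abb: 6 semitones over a fifth = diminished.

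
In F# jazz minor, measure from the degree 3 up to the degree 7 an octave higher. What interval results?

F# melodic minor: F# G# A B C# D# E#.
That puts A below E#.
From A to E#: 20 semitones over a twelfth = augmented.

augmented 12th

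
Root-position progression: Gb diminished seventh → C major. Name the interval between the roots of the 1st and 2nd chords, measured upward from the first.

The roots are Gb and C.
4 letter names make it a fourth; at 6 semitones (a half step wider than perfect) the quality is augmented.

augmented 4th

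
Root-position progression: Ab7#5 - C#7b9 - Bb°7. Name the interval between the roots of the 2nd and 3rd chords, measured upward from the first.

d7

The roots are C# and Bb.
7 letter names make it a seventh; at 9 semitones (a whole step narrower than major) the quality is diminished.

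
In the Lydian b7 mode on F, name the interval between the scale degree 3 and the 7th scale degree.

The scale runs F G A B C D E♭.
The scale degree 3 is A and the scale degree 7 is E♭.
From A to E♭: 6 semitones over a fifth = diminished.

diminished fifth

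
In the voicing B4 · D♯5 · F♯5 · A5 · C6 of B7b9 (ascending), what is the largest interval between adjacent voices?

Adjacent intervals: B4→D♯5 = major third; D♯5→F♯5 = minor third; F♯5→A5 = minor third; A5→C6 = minor third.
The largest is B4 to D♯5, a major third (4 semitones).

major third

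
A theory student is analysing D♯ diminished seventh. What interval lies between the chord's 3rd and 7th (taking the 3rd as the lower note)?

Spelling the chord: D♯, F♯, A, C.
The 3rd is F♯ and the 7th is C.
F♯ up to C is 6 semitones, a half step narrower than a perfect fifth, so the interval is diminished.

diminished fifth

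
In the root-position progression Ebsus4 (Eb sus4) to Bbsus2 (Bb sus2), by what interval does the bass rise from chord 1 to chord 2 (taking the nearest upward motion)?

perfect 5th

The roots are Eb and Bb.
Counting 5 letters and 7 half steps from Eb gives a perfect fifth.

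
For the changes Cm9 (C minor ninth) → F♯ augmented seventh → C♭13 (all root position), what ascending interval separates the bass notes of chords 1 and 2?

The roots are C and F♯.
From C to F♯: 6 semitones over a fourth = augmented.

augmented fourth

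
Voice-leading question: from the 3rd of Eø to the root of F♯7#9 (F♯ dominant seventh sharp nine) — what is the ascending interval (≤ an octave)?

major seventh

Eø has G as its 3rd, and F♯7#9 (F♯ dominant seventh sharp nine) has F♯ as its root.
G up to F♯ spans 7 letter names and 11 semitones — a major seventh.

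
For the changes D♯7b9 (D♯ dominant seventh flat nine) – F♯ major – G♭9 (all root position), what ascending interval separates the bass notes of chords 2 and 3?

diminished 2nd

The roots are F♯ and G♭.
2 letter names make it a second; at 0 semitones (a whole step narrower than major) the quality is diminished.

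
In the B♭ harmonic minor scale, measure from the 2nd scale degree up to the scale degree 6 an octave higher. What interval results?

Spelling the B♭ harmonic minor scale: B♭ C D♭ E♭ F G♭ A.
So we need the interval from C up to G♭.
12 letter names make it a twelfth; at 18 semitones (a half step narrower than perfect) the quality is diminished.

diminished twelfth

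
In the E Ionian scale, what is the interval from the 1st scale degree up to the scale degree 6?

E major: E F♯ G♯ A B C♯ D♯.
So we need the interval from E up to C♯.
Counting 6 letters and 9 half steps from E gives a major sixth.

major 6th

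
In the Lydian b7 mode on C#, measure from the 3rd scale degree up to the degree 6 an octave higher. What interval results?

The scale runs C# D# E# F## G# A# B.
3rd scale degree = E#; 6th degree (up an octave) = A#.
Counting 11 letters and 17 half steps from E# gives a perfect eleventh.

P11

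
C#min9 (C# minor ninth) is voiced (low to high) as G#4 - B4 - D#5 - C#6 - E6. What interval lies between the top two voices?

minor third

Those voices are C#6 and E6.
3 letter names make it a third; at 3 semitones (a half step narrower than major) the quality is minor.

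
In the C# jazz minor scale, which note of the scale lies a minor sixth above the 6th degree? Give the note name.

The scale is C# D# E F# G# A# B#.
The 6th degree is A#; a minor sixth above that is F# — scale degree 4.

F#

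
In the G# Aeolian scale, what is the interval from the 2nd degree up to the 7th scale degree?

minor sixth

G# natural minor: G# A# B C# D# E F#.
2nd degree = A#; 7th scale degree = F#.
A# up to F# is 8 semitones, a half step narrower than a major sixth, so the interval is minor.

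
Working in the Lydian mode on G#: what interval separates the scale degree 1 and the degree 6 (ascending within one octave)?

major 6th

The scale runs G# A# B# C## D# E# F##.
The scale degree 1 is G# and the scale degree 6 is E#.
Counting 6 letters and 9 half steps from G# gives a major sixth.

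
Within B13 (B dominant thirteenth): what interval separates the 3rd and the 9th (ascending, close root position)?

Spelling the chord: B, D♯, F♯, A, C♯, G♯.
That puts D♯ below C♯.
D♯ up to C♯ is 10 semitones, a half step narrower than a major seventh, so the interval is minor.

minor seventh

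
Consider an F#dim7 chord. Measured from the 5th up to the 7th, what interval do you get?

F# diminished seventh: F#-A-C-Eb.
That puts C below Eb.
C up to Eb is 3 semitones, a half step narrower than a major third, so the interval is minor.

minor third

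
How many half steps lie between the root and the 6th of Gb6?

The chord tones of Gb6 (Gb major sixth) are Gb-Bb-Db-Eb.
Gb to Eb is a major sixth: 9 semitones.

9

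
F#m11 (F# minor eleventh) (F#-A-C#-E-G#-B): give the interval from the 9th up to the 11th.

minor third

The 9th is G# and the 11th is B.
3 letter names make it a third; at 3 semitones (a half step narrower than major) the quality is minor.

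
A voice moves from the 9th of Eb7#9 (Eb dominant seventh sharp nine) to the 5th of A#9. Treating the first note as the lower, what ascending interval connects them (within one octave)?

major seventh

Eb7#9 (Eb dominant seventh sharp nine) has F# as its 9th, and A#9 has E# as its 5th.
Counting 7 letters and 11 half steps from F# gives a major seventh.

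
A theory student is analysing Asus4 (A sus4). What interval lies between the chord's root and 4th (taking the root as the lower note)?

perfect fourth

Spelling the chord: A, D, E.
So we need the interval from A up to D.
Counting 4 letters and 5 half steps from A gives a perfect fourth.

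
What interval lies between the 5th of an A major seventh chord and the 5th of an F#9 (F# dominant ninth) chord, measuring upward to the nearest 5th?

A major seventh has E as its 5th, and F#9 (F# dominant ninth) has C# as its 5th.
Counting 6 letters and 9 half steps from E gives a major sixth.

major sixth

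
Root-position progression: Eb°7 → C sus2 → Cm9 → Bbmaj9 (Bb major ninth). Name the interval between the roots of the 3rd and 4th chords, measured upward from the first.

m7

The roots are C and Bb.
From C to Bb: 10 semitones over a seventh = minor.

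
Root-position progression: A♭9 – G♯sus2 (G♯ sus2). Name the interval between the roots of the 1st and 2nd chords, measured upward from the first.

augmented 7th

The roots are A♭ and G♯.
A♭ up to G♯ is 12 semitones, a half step wider than a major seventh, so the interval is augmented.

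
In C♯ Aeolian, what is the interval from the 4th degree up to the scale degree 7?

Spelling C♯ Aeolian: C♯ D♯ E F♯ G♯ A B.
So we need the interval from F♯ up to B.
Counting 4 letters and 5 half steps from F♯ gives a perfect fourth.

perfect fourth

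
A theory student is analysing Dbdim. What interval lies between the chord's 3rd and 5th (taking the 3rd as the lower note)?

Spelling the chord: Db–Fb–Abb.
That puts Fb below Abb.
From Fb to Abb: 3 semitones over a third = minor.

m3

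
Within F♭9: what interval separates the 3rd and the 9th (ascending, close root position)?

F♭ dominant ninth: F♭-A♭-C♭-E𝄫-G♭.
So we need the interval from A♭ up to G♭.
A♭ up to G♭ is 10 semitones, a half step narrower than a major seventh, so the interval is minor.

minor seventh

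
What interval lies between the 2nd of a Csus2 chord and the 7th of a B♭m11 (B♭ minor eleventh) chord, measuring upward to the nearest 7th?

diminished 5th

Csus2 has D as its 2nd, and B♭m11 (B♭ minor eleventh) has A♭ as its 7th.
D up to A♭ is 6 semitones, a half step narrower than a perfect fifth, so the interval is diminished.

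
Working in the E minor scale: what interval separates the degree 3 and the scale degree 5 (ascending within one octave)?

major third

Spelling the E minor scale: E F# G A B C D.
That puts G below B.
Counting 3 letters and 4 half steps from G gives a major third.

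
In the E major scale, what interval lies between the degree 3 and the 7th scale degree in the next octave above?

P12

E major: E F# G# A B C# D#.
Degree 3 = G#; degree 7 (up an octave) = D#.
G# up to D# spans 12 letter names and 19 semitones — a perfect twelfth.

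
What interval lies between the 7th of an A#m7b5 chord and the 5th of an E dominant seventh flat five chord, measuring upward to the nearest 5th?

The 7th of A#m7b5 is G#; the 5th of E dominant seventh flat five is Bb.
G# up to Bb is 2 semitones, a whole step narrower than a major third, so the interval is diminished.

d3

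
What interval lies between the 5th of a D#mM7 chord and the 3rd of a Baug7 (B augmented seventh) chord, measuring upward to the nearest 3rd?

The 5th of D#mM7 is A#; the 3rd of Baug7 (B augmented seventh) is D#.
From A# to D# is 5 semitones, exactly the perfect fourth.

perfect 4th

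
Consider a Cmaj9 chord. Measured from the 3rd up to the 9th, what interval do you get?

minor seventh

Cmaj9: C-E-G-B-D.
So we need the interval from E up to D.
E up to D is 10 semitones, a half step narrower than a major seventh, so the interval is minor.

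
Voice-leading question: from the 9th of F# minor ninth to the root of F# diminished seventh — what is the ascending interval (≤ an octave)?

minor 7th

F# minor ninth has G# as its 9th, and F# diminished seventh has F# as its root.
7 letter names make it a seventh; at 10 semitones (a half step narrower than major) the quality is minor.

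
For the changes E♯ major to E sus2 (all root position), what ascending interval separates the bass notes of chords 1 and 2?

diminished octave

The roots are E♯ and E.
From E♯ to E: 11 semitones over an octave = diminished.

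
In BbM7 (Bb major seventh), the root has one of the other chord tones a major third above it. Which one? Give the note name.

Bb major seventh is spelled Bb D F A.
The root is Bb. A major third above Bb is D.
D is the chord's 3rd.

D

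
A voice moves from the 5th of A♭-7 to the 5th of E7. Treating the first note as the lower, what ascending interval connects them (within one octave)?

The 5th of A♭-7 is E♭; the 5th of E7 is B.
5 letter names make it a fifth; at 8 semitones (a half step wider than perfect) the quality is augmented.

augmented fifth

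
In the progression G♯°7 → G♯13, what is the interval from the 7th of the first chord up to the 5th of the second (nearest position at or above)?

The 7th of G♯°7 is F; the 5th of G♯13 is D♯.
F up to D♯ is 10 semitones, a half step wider than a major sixth, so the interval is augmented.

A6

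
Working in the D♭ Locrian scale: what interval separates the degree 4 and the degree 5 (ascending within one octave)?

Spelling the D♭ Locrian scale: D♭ E𝄫 F♭ G♭ A𝄫 B𝄫 C♭.
So we need the interval from G♭ up to A𝄫.
G♭ up to A𝄫 is 1 semitone, a half step narrower than a major second, so the interval is minor.

minor second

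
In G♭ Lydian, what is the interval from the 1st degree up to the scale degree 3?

major third

Spelling G♭ Lydian: G♭ A♭ B♭ C D♭ E♭ F.
So we need the interval from G♭ up to B♭.
From G♭ to B♭ is 4 semitones, exactly the major third.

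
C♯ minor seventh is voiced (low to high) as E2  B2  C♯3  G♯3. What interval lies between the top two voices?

perfect fifth

Those voices are C♯3 and G♯3.
C♯ up to G♯ spans 5 letter names and 7 semitones — a perfect fifth.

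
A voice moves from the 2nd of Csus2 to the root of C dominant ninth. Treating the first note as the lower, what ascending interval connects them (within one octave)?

minor seventh

Csus2 has D as its 2nd, and C dominant ninth has C as its root.
From D to C: 10 semitones over a seventh = minor.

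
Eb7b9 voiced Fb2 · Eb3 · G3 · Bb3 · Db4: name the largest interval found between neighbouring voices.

Adjacent intervals: Fb2→Eb3 = major seventh; Eb3→G3 = major third; G3→Bb3 = minor third; Bb3→Db4 = minor third.
The largest is Fb2 to Eb3, a major seventh (11 semitones).

M7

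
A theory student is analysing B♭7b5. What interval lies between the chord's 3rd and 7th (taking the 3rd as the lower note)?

diminished fifth

B♭ dominant seventh flat five is spelled B♭ D F♭ A♭.
The 3rd is D and the 7th is A♭.
5 letter names make it a fifth; at 6 semitones (a half step narrower than perfect) the quality is diminished.
That tritone between 3rd and 7th is what gives the dominant seventh its pull toward resolution.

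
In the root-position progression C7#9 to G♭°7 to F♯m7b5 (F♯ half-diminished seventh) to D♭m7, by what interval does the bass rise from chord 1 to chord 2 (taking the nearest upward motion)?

The roots are C and G♭.
C up to G♭ is 6 semitones, a half step narrower than a perfect fifth, so the interval is diminished.

diminished 5th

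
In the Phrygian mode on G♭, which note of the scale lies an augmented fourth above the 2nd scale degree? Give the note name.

Db

The scale is G♭ A𝄫 B𝄫 C♭ D♭ E𝄫 F♭.
The 2nd scale degree is A𝄫; an augmented fourth above that is D♭ — scale degree 5.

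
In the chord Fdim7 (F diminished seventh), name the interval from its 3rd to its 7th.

diminished 5th

Spelling the chord: F–Ab–Cb–Ebb.
3rd = Ab; 7th = Ebb.
5 letter names make it a fifth; at 6 semitones (a half step narrower than perfect) the quality is diminished.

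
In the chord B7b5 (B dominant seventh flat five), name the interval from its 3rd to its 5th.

Spelling the chord: B–D♯–F–A.
So we need the interval from D♯ up to F.
D♯ up to F is 2 semitones, a whole step narrower than a major third, so the interval is diminished.

diminished third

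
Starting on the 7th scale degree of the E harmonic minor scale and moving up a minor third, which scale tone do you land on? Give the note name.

F#

The scale is E F# G A B C D#.
The 7th scale degree is D#; a minor third above that is F# — scale degree 2.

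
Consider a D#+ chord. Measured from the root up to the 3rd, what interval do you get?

M3

Spelling the chord: D# F## A##.
Root = D#; 3rd = F##.
From D# to F## is 4 semitones, exactly the major third.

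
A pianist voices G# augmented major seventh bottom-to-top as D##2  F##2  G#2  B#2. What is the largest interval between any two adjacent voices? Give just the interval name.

major 3rd

Adjacent intervals: D##2→F##2 = minor third; F##2→G#2 = minor second; G#2→B#2 = major third.
The largest is G#2 to B#2, a major third (4 semitones).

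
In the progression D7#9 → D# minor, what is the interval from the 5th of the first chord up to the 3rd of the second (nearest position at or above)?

The 5th of D7#9 is A; the 3rd of D# minor is F#.
Counting 6 letters and 9 half steps from A gives a major sixth.

major sixth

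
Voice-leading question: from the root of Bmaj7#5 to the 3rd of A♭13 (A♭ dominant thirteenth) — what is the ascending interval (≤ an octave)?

Bmaj7#5 has B as its root, and A♭13 (A♭ dominant thirteenth) has C as its 3rd.
B up to C is 1 semitone, a half step narrower than a major second, so the interval is minor.

minor second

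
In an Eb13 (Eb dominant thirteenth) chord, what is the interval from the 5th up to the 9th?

The chord tones of Eb13 are Eb–G–Bb–Db–F–C.
So we need the interval from Bb up to F.
Counting 5 letters and 7 half steps from Bb gives a perfect fifth.

P5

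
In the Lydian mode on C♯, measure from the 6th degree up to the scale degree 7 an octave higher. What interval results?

M9

The scale runs C♯ D♯ E♯ F𝄪 G♯ A♯ B♯.
So we need the interval from A♯ up to B♯.
From A♯ to B♯ is 14 semitones, exactly the major ninth.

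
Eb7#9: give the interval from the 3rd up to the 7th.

Spelling the chord: Eb-G-Bb-Db-F#.
So we need the interval from G up to Db.
From G to Db: 6 semitones over a fifth = diminished.
This 3–7 tritone is the characteristic tension at the heart of the dominant sound.

diminished fifth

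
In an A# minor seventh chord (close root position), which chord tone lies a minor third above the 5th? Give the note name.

The chord tones of A#min7 (A# minor seventh) are A#–C#–E#–G#.
The 5th is E#. A minor third above E# is G#.
G# is the chord's 7th.

G#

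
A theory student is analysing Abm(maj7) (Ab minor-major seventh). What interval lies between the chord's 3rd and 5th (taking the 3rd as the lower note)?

major 3rd

The chord tones of Abm(maj7) are Ab-Cb-Eb-G.
So we need the interval from Cb up to Eb.
Cb up to Eb spans 3 letter names and 4 semitones — a major third.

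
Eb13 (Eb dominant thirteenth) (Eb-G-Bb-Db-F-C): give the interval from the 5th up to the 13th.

major ninth

5th = Bb; 13th = C.
Counting 9 letters and 14 half steps from Bb gives a major ninth.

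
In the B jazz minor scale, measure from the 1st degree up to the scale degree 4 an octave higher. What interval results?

B melodic minor: B C# D E F# G# A#.
That puts B below E.
From B to E is 17 semitones, exactly the perfect eleventh.

perfect eleventh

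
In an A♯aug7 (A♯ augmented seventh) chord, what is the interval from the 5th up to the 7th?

diminished third

The chord tones of A♯7#5 are A♯ C𝄪 E𝄪 G♯.
So we need the interval from E𝄪 up to G♯.
E𝄪 up to G♯ is 2 semitones, a whole step narrower than a major third, so the interval is diminished.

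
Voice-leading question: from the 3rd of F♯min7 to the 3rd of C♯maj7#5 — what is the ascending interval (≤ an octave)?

F♯min7 has A as its 3rd, and C♯maj7#5 has E♯ as its 3rd.
From A to E♯: 8 semitones over a fifth = augmented.

augmented fifth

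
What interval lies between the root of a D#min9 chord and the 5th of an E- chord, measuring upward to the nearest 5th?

minor 6th

The root of D#min9 is D#; the 5th of E- is B.
6 letter names make it a sixth; at 8 semitones (a half step narrower than major) the quality is minor.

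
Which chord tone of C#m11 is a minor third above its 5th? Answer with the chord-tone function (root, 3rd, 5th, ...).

The chord tones of C#m11 (C# minor eleventh) are C#–E–G#–B–D#–F#.
The 5th is G#. A minor third above G# is B.
B is the chord's 7th.

7th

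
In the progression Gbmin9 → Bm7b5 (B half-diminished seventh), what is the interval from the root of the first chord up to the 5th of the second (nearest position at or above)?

The root of Gbmin9 is Gb; the 5th of Bm7b5 (B half-diminished seventh) is F.
From Gb to F is 11 semitones, exactly the major seventh.

major 7th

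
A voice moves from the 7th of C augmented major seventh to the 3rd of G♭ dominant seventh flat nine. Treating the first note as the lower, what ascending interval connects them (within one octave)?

The 7th of C augmented major seventh is B; the 3rd of G♭ dominant seventh flat nine is B♭.
From B to B♭: 11 semitones over an octave = diminished.

diminished octave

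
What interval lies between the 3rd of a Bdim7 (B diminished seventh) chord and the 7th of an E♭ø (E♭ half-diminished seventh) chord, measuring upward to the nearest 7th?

Bdim7 (B diminished seventh) has D as its 3rd, and E♭ø (E♭ half-diminished seventh) has D♭ as its 7th.
From D to D♭: 11 semitones over an octave = diminished.

diminished 8th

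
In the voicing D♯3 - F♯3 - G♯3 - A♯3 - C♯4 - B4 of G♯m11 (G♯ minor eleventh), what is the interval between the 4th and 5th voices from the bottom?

minor third

Those voices are A♯3 and C♯4.
From A♯ to C♯: 3 semitones over a third = minor.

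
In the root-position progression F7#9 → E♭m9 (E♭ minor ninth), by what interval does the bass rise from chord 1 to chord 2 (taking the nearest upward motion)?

The roots are F and E♭.
7 letter names make it a seventh; at 10 semitones (a half step narrower than major) the quality is minor.

minor 7th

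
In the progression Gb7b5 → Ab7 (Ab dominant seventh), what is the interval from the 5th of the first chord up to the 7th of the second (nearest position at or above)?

augmented fourth

Gb7b5 has Dbb as its 5th, and Ab7 (Ab dominant seventh) has Gb as its 7th.
Dbb up to Gb is 6 semitones, a half step wider than a perfect fourth, so the interval is augmented.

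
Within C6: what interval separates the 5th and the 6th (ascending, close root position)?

major second

C6 is spelled C E G A.
That puts G below A.
G up to A spans 2 letter names and 2 semitones — a major second.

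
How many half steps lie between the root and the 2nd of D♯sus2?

2

Spelling the chord: D♯–E♯–A♯.
D♯ to E♯ is a major second: 2 semitones.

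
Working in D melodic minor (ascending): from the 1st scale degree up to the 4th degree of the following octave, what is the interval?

The scale runs D E F G A B C#.
So we need the interval from D up to G.
D up to G spans 11 letter names and 17 semitones — a perfect eleventh.

perfect 11th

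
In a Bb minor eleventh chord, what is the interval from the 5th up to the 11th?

minor 7th

The chord tones of Bbm11 (Bb minor eleventh) are Bb, Db, F, Ab, C, Eb.
That puts F below Eb.
From F to Eb: 10 semitones over a seventh = minor.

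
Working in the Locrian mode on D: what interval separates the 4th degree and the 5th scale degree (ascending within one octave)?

D locrian: D Eb F G Ab Bb C.
That puts G below Ab.
G up to Ab is 1 semitone, a half step narrower than a major second, so the interval is minor.

m2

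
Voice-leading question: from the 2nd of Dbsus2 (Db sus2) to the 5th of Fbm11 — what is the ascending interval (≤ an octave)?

m6

The 2nd of Dbsus2 (Db sus2) is Eb; the 5th of Fbm11 is Cb.
6 letter names make it a sixth; at 8 semitones (a half step narrower than major) the quality is minor.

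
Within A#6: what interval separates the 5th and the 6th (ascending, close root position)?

M2

A#6 (A# major sixth): A#, C##, E#, F##.
5th = E#; 6th = F##.
From E# to F## is 2 semitones, exactly the major second.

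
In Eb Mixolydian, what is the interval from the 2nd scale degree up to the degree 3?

Eb mixolydian: Eb F G Ab Bb C Db.
The 2nd scale degree is F and the 3rd scale degree is G.
From F to G is 2 semitones, exactly the major second.

major second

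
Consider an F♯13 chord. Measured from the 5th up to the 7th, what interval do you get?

minor 3rd

F♯13 is spelled F♯–A♯–C♯–E–G♯–D♯.
5th = C♯; 7th = E.
From C♯ to E: 3 semitones over a third = minor.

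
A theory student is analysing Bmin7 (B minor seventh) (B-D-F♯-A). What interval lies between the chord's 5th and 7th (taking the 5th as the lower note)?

So we need the interval from F♯ up to A.
3 letter names make it a third; at 3 semitones (a half step narrower than major) the quality is minor.

m3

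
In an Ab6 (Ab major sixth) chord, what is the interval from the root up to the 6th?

The chord tones of Ab6 are Ab C Eb F.
Root = Ab; 6th = F.
Ab up to F spans 6 letter names and 9 semitones — a major sixth.

major 6th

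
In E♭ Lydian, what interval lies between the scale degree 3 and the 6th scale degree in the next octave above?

P11

Spelling E♭ Lydian: E♭ F G A B♭ C D.
Scale degree 3 = G; 6th degree (up an octave) = C.
From G to C is 17 semitones, exactly the perfect eleventh.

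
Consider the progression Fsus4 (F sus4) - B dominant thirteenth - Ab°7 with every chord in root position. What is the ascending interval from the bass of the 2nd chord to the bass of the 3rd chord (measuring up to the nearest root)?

diminished seventh

The roots are B and Ab.
B up to Ab is 9 semitones, a whole step narrower than a major seventh, so the interval is diminished.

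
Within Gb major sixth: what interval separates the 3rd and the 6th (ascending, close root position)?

Spelling the chord: Gb Bb Db Eb.
So we need the interval from Bb up to Eb.
Counting 4 letters and 5 half steps from Bb gives a perfect fourth.

perfect fourth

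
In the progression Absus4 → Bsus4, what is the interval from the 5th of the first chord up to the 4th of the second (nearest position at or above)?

augmented 1st

The 5th of Absus4 is Eb; the 4th of Bsus4 is E.
1 letter names make it a unison; at 1 semitone (a half step wider than perfect) the quality is augmented.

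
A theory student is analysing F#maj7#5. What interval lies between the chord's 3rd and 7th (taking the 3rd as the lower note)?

Spelling the chord: F#, A#, C##, E#.
So we need the interval from A# up to E#.
Counting 5 letters and 7 half steps from A# gives a perfect fifth.

perfect fifth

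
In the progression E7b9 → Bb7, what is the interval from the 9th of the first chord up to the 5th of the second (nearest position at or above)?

P1

The 9th of E7b9 is F; the 5th of Bb7 is F.
From F to F is 0 semitones, exactly the perfect unison.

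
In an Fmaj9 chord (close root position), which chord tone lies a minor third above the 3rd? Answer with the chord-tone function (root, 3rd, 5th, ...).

5th

Spelling the chord: F-A-C-E-G.
The 3rd is A. A minor third above A is C.
C is the chord's 5th.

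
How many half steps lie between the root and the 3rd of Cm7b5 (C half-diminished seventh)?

3

C half-diminished seventh is spelled C–E♭–G♭–B♭.
C to E♭ is a minor third: 3 semitones.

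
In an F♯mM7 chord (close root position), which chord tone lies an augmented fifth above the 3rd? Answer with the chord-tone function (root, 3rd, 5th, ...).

The chord tones of F♯ minor-major seventh are F♯–A–C♯–E♯.
The 3rd is A. An augmented fifth above A is E♯.
E♯ is the chord's 7th.

7th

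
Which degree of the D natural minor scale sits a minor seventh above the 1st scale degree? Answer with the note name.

C

The scale is D E F G A Bb C.
The 1st scale degree is D; a minor seventh above that is C — scale degree 7.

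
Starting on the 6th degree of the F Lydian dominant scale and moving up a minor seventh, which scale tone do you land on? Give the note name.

C

The scale is F G A B C D E♭.
The 6th degree is D; a minor seventh above that is C — scale degree 5.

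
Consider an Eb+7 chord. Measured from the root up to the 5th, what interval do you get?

augmented fifth

Ebaug7 is spelled Eb G B Db.
So we need the interval from Eb up to B.
5 letter names make it a fifth; at 8 semitones (a half step wider than perfect) the quality is augmented.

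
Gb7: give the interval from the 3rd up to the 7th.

Spelling the chord: Gb, Bb, Db, Fb.
The 3rd is Bb and the 7th is Fb.
Bb up to Fb is 6 semitones, a half step narrower than a perfect fifth, so the interval is diminished.

diminished fifth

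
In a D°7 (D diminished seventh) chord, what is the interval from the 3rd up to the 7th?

diminished fifth

The chord tones of Ddim7 (D diminished seventh) are D, F, A♭, C♭.
So we need the interval from F up to C♭.
5 letter names make it a fifth; at 6 semitones (a half step narrower than perfect) the quality is diminished.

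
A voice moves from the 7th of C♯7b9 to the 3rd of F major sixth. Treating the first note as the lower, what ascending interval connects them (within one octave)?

minor seventh

C♯7b9 has B as its 7th, and F major sixth has A as its 3rd.
B up to A is 10 semitones, a half step narrower than a major seventh, so the interval is minor.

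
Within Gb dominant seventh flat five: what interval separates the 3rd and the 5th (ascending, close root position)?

d3

Gb7b5 is spelled Gb, Bb, Dbb, Fb.
3rd = Bb; 5th = Dbb.
From Bb to Dbb: 2 semitones over a third = diminished.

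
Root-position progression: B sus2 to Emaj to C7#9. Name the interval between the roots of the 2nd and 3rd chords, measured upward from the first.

minor sixth

The roots are E and C.
From E to C: 8 semitones over a sixth = minor.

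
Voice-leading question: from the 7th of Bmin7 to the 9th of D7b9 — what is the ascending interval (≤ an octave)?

Bmin7 has A as its 7th, and D7b9 has Eb as its 9th.
5 letter names make it a fifth; at 6 semitones (a half step narrower than perfect) the quality is diminished.

d5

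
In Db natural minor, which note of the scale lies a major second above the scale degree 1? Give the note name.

Eb

The scale is Db Eb Fb Gb Ab Bbb Cb.
The scale degree 1 is Db; a major second above that is Eb — scale degree 2.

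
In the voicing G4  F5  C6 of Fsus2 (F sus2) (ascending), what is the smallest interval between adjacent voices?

perfect 5th

Adjacent intervals: G4→F5 = minor seventh; F5→C6 = perfect fifth.
The smallest is F5 to C6, a perfect fifth (7 semitones).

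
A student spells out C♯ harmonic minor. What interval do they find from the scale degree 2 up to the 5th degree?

The scale runs C♯ D♯ E F♯ G♯ A B♯.
The scale degree 2 is D♯ and the 5th scale degree is G♯.
D♯ up to G♯ spans 4 letter names and 5 semitones — a perfect fourth.

P4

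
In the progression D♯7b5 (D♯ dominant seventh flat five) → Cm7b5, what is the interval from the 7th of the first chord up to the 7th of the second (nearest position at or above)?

The 7th of D♯7b5 (D♯ dominant seventh flat five) is C♯; the 7th of Cm7b5 is B♭.
7 letter names make it a seventh; at 9 semitones (a whole step narrower than major) the quality is diminished.

diminished seventh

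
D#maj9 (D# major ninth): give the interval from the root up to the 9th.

D#maj9: D# F## A# C## E#.
So we need the interval from D# up to E#.
From D# to E# is 14 semitones, exactly the major ninth.

M9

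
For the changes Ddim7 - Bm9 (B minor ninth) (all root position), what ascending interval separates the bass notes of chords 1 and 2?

major sixth

The roots are D and B.
Counting 6 letters and 9 half steps from D gives a major sixth.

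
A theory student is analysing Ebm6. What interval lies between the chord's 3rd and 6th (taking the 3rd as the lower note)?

Ebm6 (Eb minor sixth) is spelled Eb, Gb, Bb, C.
3rd = Gb; 6th = C.
4 letter names make it a fourth; at 6 semitones (a half step wider than perfect) the quality is augmented.

augmented 4th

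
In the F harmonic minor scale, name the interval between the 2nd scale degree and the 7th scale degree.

major 6th

F harmonic minor: F G A♭ B♭ C D♭ E.
So we need the interval from G up to E.
Counting 6 letters and 9 half steps from G gives a major sixth.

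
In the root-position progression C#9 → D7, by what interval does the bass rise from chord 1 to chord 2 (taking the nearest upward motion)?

The roots are C# and D.
C# up to D is 1 semitone, a half step narrower than a major second, so the interval is minor.

minor second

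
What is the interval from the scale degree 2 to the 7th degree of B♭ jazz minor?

major sixth

The scale runs B♭ C D♭ E♭ F G A.
Scale degree 2 = C; 7th scale degree = A.
Counting 6 letters and 9 half steps from C gives a major sixth.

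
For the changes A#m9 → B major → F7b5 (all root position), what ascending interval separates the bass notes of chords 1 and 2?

The roots are A# and B.
From A# to B: 1 semitone over a second = minor.

minor 2nd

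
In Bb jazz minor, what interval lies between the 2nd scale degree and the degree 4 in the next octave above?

minor 10th

The scale runs Bb C Db Eb F G A.
That puts C below Eb.
C up to Eb is 15 semitones, a half step narrower than a major tenth, so the interval is minor.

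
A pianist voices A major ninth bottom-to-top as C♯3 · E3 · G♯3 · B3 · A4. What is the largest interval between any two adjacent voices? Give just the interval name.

Adjacent intervals: C♯3→E3 = minor third; E3→G♯3 = major third; G♯3→B3 = minor third; B3→A4 = minor seventh.
The largest is B3 to A4, a minor seventh (10 semitones).

minor seventh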